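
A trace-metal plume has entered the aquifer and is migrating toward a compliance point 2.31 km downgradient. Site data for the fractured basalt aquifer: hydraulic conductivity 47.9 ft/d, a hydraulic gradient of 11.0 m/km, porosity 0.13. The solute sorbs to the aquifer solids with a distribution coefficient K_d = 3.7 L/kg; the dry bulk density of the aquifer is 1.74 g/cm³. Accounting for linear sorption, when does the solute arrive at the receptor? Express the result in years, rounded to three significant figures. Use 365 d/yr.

259 years

K = 47.9 ft/d × 0.3048 = 14.60 m/d
q = Ki = 14.60 × 0.011 = 0.1606 m/d
v = Ki/n = 14.60·0.011/0.13 = 1.235 m/d
Retardation R = 1 + ρ_b·K_d/n = 1 + 1.74×3.7/0.13 = 50.52
Contaminant velocity v_c = v/R = 1.235/50.52 = 0.02445 m/d
L = 2.31 km = 2310 m
t = L/v_c = 2310/0.02445 = 94470 d
   = 94470/365 = 259 yr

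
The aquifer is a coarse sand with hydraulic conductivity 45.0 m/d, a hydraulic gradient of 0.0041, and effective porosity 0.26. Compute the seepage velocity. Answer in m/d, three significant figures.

Specific discharge q = 45.0 × 0.0041 = 0.1845 m/d
v_s = q/n_e = 0.1845/0.26 = 0.7096 m/d

0.710 m/d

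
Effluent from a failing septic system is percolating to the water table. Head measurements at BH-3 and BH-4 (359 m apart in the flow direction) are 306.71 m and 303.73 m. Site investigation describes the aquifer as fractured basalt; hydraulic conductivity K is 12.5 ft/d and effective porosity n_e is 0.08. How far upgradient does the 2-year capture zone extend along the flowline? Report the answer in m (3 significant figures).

289 m

Hydraulic gradient i = (306.71 − 303.73) / 359 = 2.98 / 359 = 0.008301
K = 12.5 ft/d × 0.3048 = 3.810 m/d
q = Ki = 3.810 × 0.008301 = 0.03163 m/d
v = Ki/n = 3.810·0.008301/0.08 = 0.3953 m/d
T = 2 yr × 365 = 730 d
L = v × T = 0.3953 × 730 = 288.6 m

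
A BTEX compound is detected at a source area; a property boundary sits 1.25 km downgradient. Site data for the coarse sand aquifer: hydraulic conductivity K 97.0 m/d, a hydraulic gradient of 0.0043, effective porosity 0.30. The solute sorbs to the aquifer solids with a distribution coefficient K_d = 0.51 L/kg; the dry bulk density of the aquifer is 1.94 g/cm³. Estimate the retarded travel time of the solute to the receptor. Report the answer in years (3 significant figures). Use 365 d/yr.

Darcy flux q = K·i = 97.0 × 0.0043 = 0.4171 m/d
v_s = q/n_e = 0.4171/0.30 = 1.390 m/d
Retardation R = 1 + ρ_b·K_d/n = 1 + 1.94×0.51/0.30 = 4.298
Contaminant velocity v_c = v/R = 1.390/4.298 = 0.3235 m/d
L = 1.25 km = 1250 m
t = L/v_c = 1250/0.3235 = 3864 d
   = 3864/365 = 10.6 yr

10.6 years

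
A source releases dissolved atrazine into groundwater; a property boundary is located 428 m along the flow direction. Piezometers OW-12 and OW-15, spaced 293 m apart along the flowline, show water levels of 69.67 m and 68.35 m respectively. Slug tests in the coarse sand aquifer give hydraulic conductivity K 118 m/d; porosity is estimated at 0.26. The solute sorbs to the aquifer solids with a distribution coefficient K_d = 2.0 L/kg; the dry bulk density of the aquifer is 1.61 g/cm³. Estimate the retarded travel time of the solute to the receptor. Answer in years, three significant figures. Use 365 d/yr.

7.68 years

Hydraulic gradient i = (69.67 − 68.35) / 293 = 1.32 / 293 = 0.004505
Darcy flux q = K·i = 118 × 0.004505 = 0.5316 m/d
v = Ki/n = 118·0.004505/0.26 = 2.045 m/d
Retardation R = 1 + ρ_b·K_d/n = 1 + 1.61×2.0/0.26 = 13.38
Contaminant velocity v_c = v/R = 2.045/13.38 = 0.1528 m/d
t = L/v_c = 428/0.1528 = 2802 d
   = 2802/365 = 7.68 yr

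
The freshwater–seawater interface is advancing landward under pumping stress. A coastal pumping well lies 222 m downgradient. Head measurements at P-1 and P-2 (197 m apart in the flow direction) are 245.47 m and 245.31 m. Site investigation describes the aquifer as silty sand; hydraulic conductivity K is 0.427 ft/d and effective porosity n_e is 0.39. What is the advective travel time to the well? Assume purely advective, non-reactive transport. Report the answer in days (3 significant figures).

819000 days

Hydraulic gradient i = (245.47 − 245.31) / 197 = 0.16 / 197 = 8.122e-4
K = 0.427 ft/d × 0.3048 = 0.1301 m/d
Specific discharge q = 0.1301 × 8.122e-4 = 1.057e-4 m/d
Seepage velocity v = q / n = 1.057e-4 / 0.39 = 2.710e-4 m/d
t = L / v = 222 / 2.710e-4 = 819100 d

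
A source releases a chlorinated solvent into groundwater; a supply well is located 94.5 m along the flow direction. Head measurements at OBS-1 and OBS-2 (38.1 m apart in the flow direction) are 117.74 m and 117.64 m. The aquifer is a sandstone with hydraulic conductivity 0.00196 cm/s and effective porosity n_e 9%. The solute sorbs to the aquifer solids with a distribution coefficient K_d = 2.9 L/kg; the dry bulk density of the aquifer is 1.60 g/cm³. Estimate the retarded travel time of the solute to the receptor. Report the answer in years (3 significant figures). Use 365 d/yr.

Hydraulic gradient i = (117.74 − 117.64) / 38.1 = 0.10 / 38.1 = 0.002625
K = 0.00196 cm/s × 864 = 1.693 m/d
Darcy flux q = K·i = 1.693 × 0.002625 = 0.004445 m/d
v_s = q/n_e = 0.004445/0.09 = 0.04939 m/d
Retardation R = 1 + ρ_b·K_d/n = 1 + 1.60×2.9/0.09 = 52.56
Contaminant velocity v_c = v/R = 0.04939/52.56 = 9.397e-4 m/d
t = L/v_c = 94.5/9.397e-4 = 100600 d
   = 100600/365 = 276 yr

276 years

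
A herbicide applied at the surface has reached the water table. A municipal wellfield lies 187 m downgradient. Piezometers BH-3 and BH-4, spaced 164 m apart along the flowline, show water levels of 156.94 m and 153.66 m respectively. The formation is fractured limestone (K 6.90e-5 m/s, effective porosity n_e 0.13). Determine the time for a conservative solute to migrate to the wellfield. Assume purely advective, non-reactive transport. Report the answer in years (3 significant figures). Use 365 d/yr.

Hydraulic gradient i = (156.94 − 153.66) / 164 = 3.28 / 164 = 0.02000
K = 6.90e-5 m/s × 86400 s/d = 5.962 m/d
q = Ki = 5.962 × 0.02000 = 0.1192 m/d
Seepage velocity v = q / n = 0.1192 / 0.13 = 0.9172 m/d
t = L / v = 187 / 0.9172 = 203.9 d
   = 203.9 / 365 = 0.559 yr

0.559 years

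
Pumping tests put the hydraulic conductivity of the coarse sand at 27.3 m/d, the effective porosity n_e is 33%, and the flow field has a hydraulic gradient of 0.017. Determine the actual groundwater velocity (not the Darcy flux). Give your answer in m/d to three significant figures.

Specific discharge q = 27.3 × 0.017 = 0.4641 m/d
Seepage velocity v = q / n = 0.4641 / 0.33 = 1.406 m/d

1.41 m/d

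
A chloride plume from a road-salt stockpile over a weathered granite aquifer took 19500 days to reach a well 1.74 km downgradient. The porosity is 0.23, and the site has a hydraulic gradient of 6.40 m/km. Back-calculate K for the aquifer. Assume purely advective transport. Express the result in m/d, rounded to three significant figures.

L = 1.74 km = 1740 m
v = L / t = 1740 / 19500 = 0.08923 m/d
K = v · n / i = 0.08923 × 0.23 / 0.0064 = 3.21 m/d

3.21 m/d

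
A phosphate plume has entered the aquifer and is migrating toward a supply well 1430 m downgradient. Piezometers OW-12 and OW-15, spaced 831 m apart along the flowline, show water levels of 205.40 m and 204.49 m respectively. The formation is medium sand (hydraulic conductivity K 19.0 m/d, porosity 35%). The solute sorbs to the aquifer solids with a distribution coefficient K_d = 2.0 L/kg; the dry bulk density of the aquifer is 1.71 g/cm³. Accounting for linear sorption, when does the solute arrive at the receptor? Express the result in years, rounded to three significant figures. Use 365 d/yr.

710 years

Hydraulic gradient i = (205.40 − 204.49) / 831 = 0.91 / 831 = 0.001095
Specific discharge q = 19.0 × 0.001095 = 0.02081 m/d
v = Ki/n = 19.0·0.001095/0.35 = 0.05945 m/d
Retardation R = 1 + ρ_b·K_d/n = 1 + 1.71×2.0/0.35 = 10.77
Contaminant velocity v_c = v/R = 0.05945/10.77 = 0.005519 m/d
t = L/v_c = 1430/0.005519 = 259100 d
   = 259100/365 = 710 yr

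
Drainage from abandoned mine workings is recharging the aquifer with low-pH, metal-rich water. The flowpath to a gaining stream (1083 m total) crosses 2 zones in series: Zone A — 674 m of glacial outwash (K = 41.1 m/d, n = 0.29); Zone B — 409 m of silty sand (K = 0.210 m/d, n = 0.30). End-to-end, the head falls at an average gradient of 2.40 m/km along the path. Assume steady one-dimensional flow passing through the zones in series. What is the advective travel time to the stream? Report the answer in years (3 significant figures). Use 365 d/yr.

659 years

Continuity: the same q passes through each zone, so ΔH = q·Σ(L_j/K_j) — the zones act as resistances in series.
Σ(L/K) = 674/41.1 + 409/0.210 = 16.40 + 1948 = 1964 d
K_eq = L_total / Σ(L/K) = 1083 / 1964 = 0.5514 m/d
q = K_eq · i = 0.5514 × 0.0024 = 0.001323 m/d (same in every zone)
Zone A: v = q/n = 0.001323/0.29 = 0.004563 m/d → t_A = 674/0.004563 = 147700 d
Zone B: v = q/n = 0.001323/0.30 = 0.004411 m/d → t_B = 409/0.004411 = 92720 d
Total t = 147700 + 92720 = 240400 d
   = 240400 / 365 = 659 yr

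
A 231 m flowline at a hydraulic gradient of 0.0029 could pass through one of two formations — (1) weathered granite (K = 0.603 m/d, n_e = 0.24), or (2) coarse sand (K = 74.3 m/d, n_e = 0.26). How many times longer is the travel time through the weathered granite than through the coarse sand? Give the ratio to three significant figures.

114

Unit 1 (weathered granite): v = 0.603×0.0029/0.24 = 0.007286 m/d, t = 231/0.007286 = 31700 d
Unit 2 (coarse sand): v = 74.3×0.0029/0.26 = 0.8287 m/d, t = 231/0.8287 = 278.7 d
t(weathered granite) / t(coarse sand) = 31700/278.7 = 114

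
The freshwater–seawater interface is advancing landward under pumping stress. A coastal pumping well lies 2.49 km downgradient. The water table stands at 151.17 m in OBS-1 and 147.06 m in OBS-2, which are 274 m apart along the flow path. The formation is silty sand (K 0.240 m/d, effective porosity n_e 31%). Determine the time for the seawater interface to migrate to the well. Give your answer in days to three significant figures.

Hydraulic gradient i = (151.17 − 147.06) / 274 = 4.11 / 274 = 0.01500
Darcy flux q = K·i = 0.240 × 0.01500 = 0.003600 m/d
v_s = q/n_e = 0.003600/0.31 = 0.01161 m/d
L = 2.49 km = 2490 m
t = L / v = 2490 / 0.01161 = 214400 d

214000 days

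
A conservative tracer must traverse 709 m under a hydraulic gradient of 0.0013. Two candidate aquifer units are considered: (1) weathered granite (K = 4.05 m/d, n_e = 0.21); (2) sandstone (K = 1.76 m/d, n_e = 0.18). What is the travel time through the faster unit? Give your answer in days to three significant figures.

Unit 1 (weathered granite): v = 4.05×0.0013/0.21 = 0.02507 m/d, t = 709/0.02507 = 28280 d
Unit 2 (sandstone): v = 1.76×0.0013/0.18 = 0.01271 m/d, t = 709/0.01271 = 55780 d
Faster unit: t = 28300 d

28300 days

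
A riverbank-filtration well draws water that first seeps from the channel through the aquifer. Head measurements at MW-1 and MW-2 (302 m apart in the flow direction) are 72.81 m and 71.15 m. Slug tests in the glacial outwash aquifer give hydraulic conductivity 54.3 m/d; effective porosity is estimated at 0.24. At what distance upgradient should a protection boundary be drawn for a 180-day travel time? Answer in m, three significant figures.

Hydraulic gradient i = (72.81 − 71.15) / 302 = 1.66 / 302 = 0.005497
Darcy flux q = K·i = 54.3 × 0.005497 = 0.2985 m/d
v = Ki/n = 54.3·0.005497/0.24 = 1.244 m/d
L = v × T = 1.244 × 180 = 223.9 m

224 m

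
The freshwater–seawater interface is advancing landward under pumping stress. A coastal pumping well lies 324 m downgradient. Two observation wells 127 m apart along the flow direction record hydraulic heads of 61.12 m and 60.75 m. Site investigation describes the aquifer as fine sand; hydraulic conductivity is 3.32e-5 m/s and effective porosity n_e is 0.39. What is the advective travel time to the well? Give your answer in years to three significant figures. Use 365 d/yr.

41.4 years

Hydraulic gradient i = (61.12 − 60.75) / 127 = 0.37 / 127 = 0.002913
K = 3.32e-5 m/s × 86400 s/d = 2.868 m/d
Specific discharge q = 2.868 × 0.002913 = 0.008357 m/d
v_s = q/n_e = 0.008357/0.39 = 0.02143 m/d
t = L / v = 324 / 0.02143 = 15120 d
   = 15120 / 365 = 41.4 yr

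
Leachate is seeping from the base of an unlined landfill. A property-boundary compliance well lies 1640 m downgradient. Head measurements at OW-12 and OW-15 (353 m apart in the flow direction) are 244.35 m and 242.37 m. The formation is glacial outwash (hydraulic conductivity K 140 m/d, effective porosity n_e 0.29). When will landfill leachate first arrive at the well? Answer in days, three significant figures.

Hydraulic gradient i = (244.35 − 242.37) / 353 = 1.98 / 353 = 0.005609
Darcy flux q = K·i = 140 × 0.005609 = 0.7853 m/d
Seepage velocity v = q / n = 0.7853 / 0.29 = 2.708 m/d
t = L / v = 1640 / 2.708 = 605.7 d

606 days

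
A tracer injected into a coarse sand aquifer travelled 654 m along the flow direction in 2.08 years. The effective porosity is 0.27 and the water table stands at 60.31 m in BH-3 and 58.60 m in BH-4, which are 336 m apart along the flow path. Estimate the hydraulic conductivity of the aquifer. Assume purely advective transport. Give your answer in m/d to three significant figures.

45.7 m/d

Hydraulic gradient i = (60.31 − 58.60) / 336 = 1.71 / 336 = 0.005089
t = 2.08 years = 759.2 d
v = L / t = 654 / 759.2 = 0.8614 m/d
K = v · n / i = 0.8614 × 0.27 / 0.005089 = 45.7 m/d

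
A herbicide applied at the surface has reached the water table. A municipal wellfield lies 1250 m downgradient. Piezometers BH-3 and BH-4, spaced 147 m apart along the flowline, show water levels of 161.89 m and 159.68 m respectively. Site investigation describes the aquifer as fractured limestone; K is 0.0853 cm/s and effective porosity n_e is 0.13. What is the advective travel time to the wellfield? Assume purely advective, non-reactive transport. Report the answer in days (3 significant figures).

Hydraulic gradient i = (161.89 − 159.68) / 147 = 2.21 / 147 = 0.01503
K = 0.0853 cm/s × 864 = 73.70 m/d
Specific discharge q = 73.70 × 0.01503 = 1.108 m/d
v = Ki/n = 73.70·0.01503/0.13 = 8.523 m/d
t = L / v = 1250 / 8.523 = 146.7 d

147 days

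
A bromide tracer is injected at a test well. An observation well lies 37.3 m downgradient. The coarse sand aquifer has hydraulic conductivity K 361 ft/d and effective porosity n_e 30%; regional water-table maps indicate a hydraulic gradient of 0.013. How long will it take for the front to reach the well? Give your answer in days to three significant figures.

K = 361 ft/d × 0.3048 = 110.0 m/d
q = Ki = 110.0 × 0.013 = 1.430 m/d
v_s = q/n_e = 1.430/0.30 = 4.768 m/d
t = L / v = 37.3 / 4.768 = 7.823 d

7.82 days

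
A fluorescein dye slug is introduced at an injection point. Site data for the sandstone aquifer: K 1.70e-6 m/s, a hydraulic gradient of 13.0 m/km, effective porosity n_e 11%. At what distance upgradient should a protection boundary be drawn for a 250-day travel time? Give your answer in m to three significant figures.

4.34 m

K = 1.70e-6 m/s × 86400 s/d = 0.1469 m/d
q = Ki = 0.1469 × 0.013 = 0.001909 m/d
v_s = q/n_e = 0.001909/0.11 = 0.01736 m/d
L = v × T = 0.01736 × 250 = 4.340 m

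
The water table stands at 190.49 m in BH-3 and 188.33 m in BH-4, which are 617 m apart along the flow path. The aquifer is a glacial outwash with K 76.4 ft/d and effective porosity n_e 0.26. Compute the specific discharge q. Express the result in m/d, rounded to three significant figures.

Hydraulic gradient i = (190.49 − 188.33) / 617 = 2.16 / 617 = 0.003501
K = 76.4 ft/d × 0.3048 = 23.29 m/d
q = Ki = 23.29 × 0.003501 = 0.08152 m/d

0.0815 m/d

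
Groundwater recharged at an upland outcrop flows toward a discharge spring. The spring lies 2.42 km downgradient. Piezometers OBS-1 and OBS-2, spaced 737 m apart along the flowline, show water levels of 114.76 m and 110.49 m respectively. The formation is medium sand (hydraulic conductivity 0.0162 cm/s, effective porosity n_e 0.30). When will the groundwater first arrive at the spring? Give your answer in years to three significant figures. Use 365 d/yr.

24.5 years

Hydraulic gradient i = (114.76 − 110.49) / 737 = 4.27 / 737 = 0.005794
K = 0.0162 cm/s × 864 = 14.00 m/d
Specific discharge q = 14.00 × 0.005794 = 0.08109 m/d
v = Ki/n = 14.00·0.005794/0.30 = 0.2703 m/d
L = 2.42 km = 2420 m
t = L / v = 2420 / 0.2703 = 8953 d
   = 8953 / 365 = 24.5 yr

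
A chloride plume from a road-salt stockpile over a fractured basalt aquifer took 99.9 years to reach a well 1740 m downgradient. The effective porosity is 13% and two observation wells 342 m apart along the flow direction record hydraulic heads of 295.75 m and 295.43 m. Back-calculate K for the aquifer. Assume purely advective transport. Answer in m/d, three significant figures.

Hydraulic gradient i = (295.75 − 295.43) / 342 = 0.32 / 342 = 9.357e-4
t = 99.9 years = 36460 d
v = L / t = 1740 / 36460 = 0.04772 m/d
K = v · n / i = 0.04772 × 0.13 / 9.357e-4 = 6.63 m/d

6.63 m/d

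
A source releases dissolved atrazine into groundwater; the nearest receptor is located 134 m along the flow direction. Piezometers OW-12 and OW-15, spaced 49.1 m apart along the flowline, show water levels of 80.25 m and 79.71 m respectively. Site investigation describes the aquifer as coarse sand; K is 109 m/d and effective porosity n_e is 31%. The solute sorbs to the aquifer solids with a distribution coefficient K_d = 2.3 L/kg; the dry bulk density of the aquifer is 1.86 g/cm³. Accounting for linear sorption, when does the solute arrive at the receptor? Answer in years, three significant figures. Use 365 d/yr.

Hydraulic gradient i = (80.25 − 79.71) / 49.1 = 0.54 / 49.1 = 0.01100
q = Ki = 109 × 0.01100 = 1.199 m/d
v = Ki/n = 109·0.01100/0.31 = 3.867 m/d
Retardation R = 1 + ρ_b·K_d/n = 1 + 1.86×2.3/0.31 = 14.80
Contaminant velocity v_c = v/R = 3.867/14.80 = 0.2613 m/d
t = L/v_c = 134/0.2613 = 512.8 d
   = 512.8/365 = 1.41 yr

1.41 years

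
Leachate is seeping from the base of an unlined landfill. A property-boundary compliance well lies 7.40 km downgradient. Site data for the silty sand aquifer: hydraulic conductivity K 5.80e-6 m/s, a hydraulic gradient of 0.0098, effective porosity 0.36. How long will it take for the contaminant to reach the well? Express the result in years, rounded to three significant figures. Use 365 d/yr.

1490 years

K = 5.80e-6 m/s × 86400 s/d = 0.5011 m/d
Specific discharge q = 0.5011 × 0.0098 = 0.004911 m/d
v = Ki/n = 0.5011·0.0098/0.36 = 0.01364 m/d
L = 7.40 km = 7400 m
t = L / v = 7400 / 0.01364 = 542500 d
   = 542500 / 365 = 1490 yr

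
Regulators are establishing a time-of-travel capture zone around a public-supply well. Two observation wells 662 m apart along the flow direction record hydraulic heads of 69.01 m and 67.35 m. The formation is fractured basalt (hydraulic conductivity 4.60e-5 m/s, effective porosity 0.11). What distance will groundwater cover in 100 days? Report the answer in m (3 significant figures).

Hydraulic gradient i = (69.01 − 67.35) / 662 = 1.66 / 662 = 0.002508
K = 4.60e-5 m/s × 86400 s/d = 3.974 m/d
q = Ki = 3.974 × 0.002508 = 0.009966 m/d
v_s = q/n_e = 0.009966/0.11 = 0.09060 m/d
L = v × T = 0.09060 × 100 = 9.060 m

9.06 m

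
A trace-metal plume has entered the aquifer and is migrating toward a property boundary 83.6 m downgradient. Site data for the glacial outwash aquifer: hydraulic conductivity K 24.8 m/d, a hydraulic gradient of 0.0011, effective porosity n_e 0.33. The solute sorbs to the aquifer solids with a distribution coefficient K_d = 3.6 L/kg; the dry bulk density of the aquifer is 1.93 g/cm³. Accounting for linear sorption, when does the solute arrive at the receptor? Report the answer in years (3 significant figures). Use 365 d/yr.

Darcy flux q = K·i = 24.8 × 0.0011 = 0.02728 m/d
Average linear velocity = 0.02728 / 0.33 = 0.08267 m/d
Retardation R = 1 + ρ_b·K_d/n = 1 + 1.93×3.6/0.33 = 22.05
Contaminant velocity v_c = v/R = 0.08267/22.05 = 0.003748 m/d
t = L/v_c = 83.6/0.003748 = 22300 d
   = 22300/365 = 61.1 yr

61.1 years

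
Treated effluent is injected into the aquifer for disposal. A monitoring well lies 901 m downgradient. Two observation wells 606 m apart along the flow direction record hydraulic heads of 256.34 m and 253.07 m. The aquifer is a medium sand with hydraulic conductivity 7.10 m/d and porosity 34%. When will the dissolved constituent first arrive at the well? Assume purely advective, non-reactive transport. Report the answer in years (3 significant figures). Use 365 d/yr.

Hydraulic gradient i = (256.34 − 253.07) / 606 = 3.27 / 606 = 0.005396
q = Ki = 7.10 × 0.005396 = 0.03831 m/d
v_s = q/n_e = 0.03831/0.34 = 0.1127 m/d
t = L / v = 901 / 0.1127 = 7996 d
   = 7996 / 365 = 21.9 yr

21.9 years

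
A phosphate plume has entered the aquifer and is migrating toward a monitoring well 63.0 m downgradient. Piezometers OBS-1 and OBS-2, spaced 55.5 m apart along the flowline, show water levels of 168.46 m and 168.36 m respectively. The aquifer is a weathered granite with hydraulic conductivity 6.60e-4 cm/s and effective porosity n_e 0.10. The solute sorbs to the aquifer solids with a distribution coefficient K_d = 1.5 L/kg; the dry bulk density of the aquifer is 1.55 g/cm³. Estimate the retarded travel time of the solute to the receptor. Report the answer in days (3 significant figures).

Hydraulic gradient i = (168.46 − 168.36) / 55.5 = 0.10 / 55.5 = 0.001802
K = 6.60e-4 cm/s × 864 = 0.5702 m/d
Darcy flux q = K·i = 0.5702 × 0.001802 = 0.001027 m/d
v_s = q/n_e = 0.001027/0.10 = 0.01027 m/d
Retardation R = 1 + ρ_b·K_d/n = 1 + 1.55×1.5/0.10 = 24.25
Contaminant velocity v_c = v/R = 0.01027/24.25 = 4.237e-4 m/d
t = L/v_c = 63.0/4.237e-4 = 148700 d

149000 days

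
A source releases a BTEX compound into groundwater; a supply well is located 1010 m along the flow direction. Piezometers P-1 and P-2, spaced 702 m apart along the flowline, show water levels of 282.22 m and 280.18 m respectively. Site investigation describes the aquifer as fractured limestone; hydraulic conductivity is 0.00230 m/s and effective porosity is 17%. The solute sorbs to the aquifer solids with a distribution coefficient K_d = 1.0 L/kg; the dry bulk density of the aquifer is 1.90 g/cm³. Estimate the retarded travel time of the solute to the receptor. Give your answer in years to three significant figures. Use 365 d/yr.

9.92 years

Hydraulic gradient i = (282.22 − 280.18) / 702 = 2.04 / 702 = 0.002906
K = 0.00230 m/s × 86400 s/d = 198.7 m/d
Darcy flux q = K·i = 198.7 × 0.002906 = 0.5775 m/d
Seepage velocity v = q / n = 0.5775 / 0.17 = 3.397 m/d
Retardation R = 1 + ρ_b·K_d/n = 1 + 1.90×1.0/0.17 = 12.18
Contaminant velocity v_c = v/R = 3.397/12.18 = 0.2790 m/d
t = L/v_c = 1010/0.2790 = 3620 d
   = 3620/365 = 9.92 yr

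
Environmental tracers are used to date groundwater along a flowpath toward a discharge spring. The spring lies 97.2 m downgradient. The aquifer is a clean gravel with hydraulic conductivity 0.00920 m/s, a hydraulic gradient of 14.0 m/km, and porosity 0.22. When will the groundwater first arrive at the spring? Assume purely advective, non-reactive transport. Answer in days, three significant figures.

1.92 days

K = 0.00920 m/s × 86400 s/d = 794.9 m/d
q = Ki = 794.9 × 0.014 = 11.13 m/d
v = Ki/n = 794.9·0.014/0.22 = 50.58 m/d
t = L / v = 97.2 / 50.58 = 1.922 d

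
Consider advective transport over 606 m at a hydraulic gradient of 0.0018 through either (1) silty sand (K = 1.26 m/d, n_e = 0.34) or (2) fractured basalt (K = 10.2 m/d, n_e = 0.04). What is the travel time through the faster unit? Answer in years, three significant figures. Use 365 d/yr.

3.62 years

Unit 1 (silty sand): v = 1.26×0.0018/0.34 = 0.006671 m/d, t = 606/0.006671 = 90850 d
Unit 2 (fractured basalt): v = 10.2×0.0018/0.04 = 0.4590 m/d, t = 606/0.4590 = 1320 d
Faster: 1320 d / 365 = 3.62 yr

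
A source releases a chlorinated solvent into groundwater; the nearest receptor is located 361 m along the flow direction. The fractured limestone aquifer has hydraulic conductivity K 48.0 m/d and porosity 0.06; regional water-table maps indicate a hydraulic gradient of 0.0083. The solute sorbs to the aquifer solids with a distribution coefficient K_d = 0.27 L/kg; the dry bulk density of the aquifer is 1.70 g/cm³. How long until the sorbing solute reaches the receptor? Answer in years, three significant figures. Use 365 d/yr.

1.29 years

Darcy flux q = K·i = 48.0 × 0.0083 = 0.3984 m/d
v = Ki/n = 48.0·0.0083/0.06 = 6.640 m/d
Retardation R = 1 + ρ_b·K_d/n = 1 + 1.70×0.27/0.06 = 8.650
Contaminant velocity v_c = v/R = 6.640/8.650 = 0.7676 m/d
t = L/v_c = 361/0.7676 = 470.3 d
   = 470.3/365 = 1.29 yr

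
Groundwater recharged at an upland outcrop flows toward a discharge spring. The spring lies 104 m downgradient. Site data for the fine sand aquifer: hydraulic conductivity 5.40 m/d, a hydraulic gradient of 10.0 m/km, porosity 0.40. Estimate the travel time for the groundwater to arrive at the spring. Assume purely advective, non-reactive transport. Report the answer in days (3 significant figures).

770 days

Darcy flux q = K·i = 5.40 × 0.010 = 0.05400 m/d
Average linear velocity = 0.05400 / 0.40 = 0.1350 m/d
t = L / v = 104 / 0.1350 = 770.4 d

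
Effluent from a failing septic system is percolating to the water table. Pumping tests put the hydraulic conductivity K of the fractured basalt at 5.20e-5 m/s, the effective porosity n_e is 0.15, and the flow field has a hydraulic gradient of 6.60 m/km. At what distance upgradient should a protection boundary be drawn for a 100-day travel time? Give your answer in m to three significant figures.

K = 5.20e-5 m/s × 86400 s/d = 4.493 m/d
q = Ki = 4.493 × 0.0066 = 0.02965 m/d
Average linear velocity = 0.02965 / 0.15 = 0.1977 m/d
L = v × T = 0.1977 × 100 = 19.77 m

19.8 m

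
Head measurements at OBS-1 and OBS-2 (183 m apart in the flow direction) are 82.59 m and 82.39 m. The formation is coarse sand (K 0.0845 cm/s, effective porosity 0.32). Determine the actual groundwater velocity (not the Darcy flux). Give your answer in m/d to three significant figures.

0.249 m/d

Hydraulic gradient i = (82.59 − 82.39) / 183 = 0.20 / 183 = 0.001093
K = 0.0845 cm/s × 864 = 73.01 m/d
Darcy flux q = K·i = 73.01 × 0.001093 = 0.07979 m/d
Average linear velocity = 0.07979 / 0.32 = 0.2493 m/d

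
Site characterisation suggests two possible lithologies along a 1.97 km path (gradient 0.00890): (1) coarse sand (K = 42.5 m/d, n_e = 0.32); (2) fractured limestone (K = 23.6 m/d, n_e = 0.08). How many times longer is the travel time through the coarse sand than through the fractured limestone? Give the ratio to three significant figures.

2.22

Unit 1 (coarse sand): v = 42.5×0.0089/0.32 = 1.182 m/d, t = 1970/1.182 = 1667 d
Unit 2 (fractured limestone): v = 23.6×0.0089/0.08 = 2.626 m/d, t = 1970/2.626 = 750.3 d
t(coarse sand) / t(fractured limestone) = 1667/750.3 = 2.22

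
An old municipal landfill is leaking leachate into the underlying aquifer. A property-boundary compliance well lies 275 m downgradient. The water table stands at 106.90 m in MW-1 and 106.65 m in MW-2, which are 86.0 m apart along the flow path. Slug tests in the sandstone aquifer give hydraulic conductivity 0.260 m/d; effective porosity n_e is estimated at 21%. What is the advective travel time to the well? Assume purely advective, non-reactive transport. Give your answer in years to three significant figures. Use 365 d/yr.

Hydraulic gradient i = (106.90 − 106.65) / 86.0 = 0.25 / 86.0 = 0.002907
Specific discharge q = 0.260 × 0.002907 = 7.558e-4 m/d
Seepage velocity v = q / n = 7.558e-4 / 0.21 = 0.003599 m/d
t = L / v = 275 / 0.003599 = 76410 d
   = 76410 / 365 = 209 yr

209 years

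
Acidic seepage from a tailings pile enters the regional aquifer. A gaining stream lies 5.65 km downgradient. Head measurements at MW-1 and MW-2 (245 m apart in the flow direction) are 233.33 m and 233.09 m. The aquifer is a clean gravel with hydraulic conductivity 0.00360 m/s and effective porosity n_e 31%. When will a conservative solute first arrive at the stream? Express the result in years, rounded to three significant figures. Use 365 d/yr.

Hydraulic gradient i = (233.33 − 233.09) / 245 = 0.24 / 245 = 9.796e-4
K = 0.00360 m/s × 86400 s/d = 311.0 m/d
q = Ki = 311.0 × 9.796e-4 = 0.3047 m/d
Average linear velocity = 0.3047 / 0.31 = 0.9829 m/d
L = 5.65 km = 5650 m
t = L / v = 5650 / 0.9829 = 5748 d
   = 5748 / 365 = 15.7 yr

15.7 years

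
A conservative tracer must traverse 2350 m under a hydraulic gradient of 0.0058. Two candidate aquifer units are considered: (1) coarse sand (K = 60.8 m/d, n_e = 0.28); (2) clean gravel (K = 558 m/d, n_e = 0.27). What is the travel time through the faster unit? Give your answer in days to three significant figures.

Unit 1 (coarse sand): v = 60.8×0.0058/0.28 = 1.259 m/d, t = 2350/1.259 = 1866 d
Unit 2 (clean gravel): v = 558×0.0058/0.27 = 11.99 m/d, t = 2350/11.99 = 196.1 d
Faster unit: t = 196 d

196 days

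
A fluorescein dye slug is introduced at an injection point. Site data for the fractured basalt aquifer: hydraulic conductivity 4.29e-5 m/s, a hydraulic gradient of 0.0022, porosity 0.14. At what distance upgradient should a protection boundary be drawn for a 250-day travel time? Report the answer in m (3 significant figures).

K = 4.29e-5 m/s × 86400 s/d = 3.707 m/d
q = Ki = 3.707 × 0.0022 = 0.008154 m/d
Average linear velocity = 0.008154 / 0.14 = 0.05825 m/d
L = v × T = 0.05825 × 250 = 14.56 m

14.6 m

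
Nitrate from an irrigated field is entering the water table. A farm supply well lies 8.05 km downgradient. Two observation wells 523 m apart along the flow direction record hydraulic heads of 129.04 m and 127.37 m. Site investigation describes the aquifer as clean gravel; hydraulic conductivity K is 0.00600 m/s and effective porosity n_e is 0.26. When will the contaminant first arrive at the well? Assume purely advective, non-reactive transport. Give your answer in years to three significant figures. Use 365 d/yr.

3.46 years

Hydraulic gradient i = (129.04 − 127.37) / 523 = 1.67 / 523 = 0.003193
K = 0.00600 m/s × 86400 s/d = 518.4 m/d
Darcy flux q = K·i = 518.4 × 0.003193 = 1.655 m/d
v_s = q/n_e = 1.655/0.26 = 6.367 m/d
L = 8.05 km = 8050 m
t = L / v = 8050 / 6.367 = 1264 d
   = 1264 / 365 = 3.46 yr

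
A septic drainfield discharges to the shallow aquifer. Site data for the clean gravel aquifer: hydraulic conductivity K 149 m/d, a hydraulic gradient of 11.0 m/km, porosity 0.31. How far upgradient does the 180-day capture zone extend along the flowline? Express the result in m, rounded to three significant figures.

Darcy flux q = K·i = 149 × 0.011 = 1.639 m/d
Seepage velocity v = q / n = 1.639 / 0.31 = 5.287 m/d
L = v × T = 5.287 × 180 = 951.7 m

952 m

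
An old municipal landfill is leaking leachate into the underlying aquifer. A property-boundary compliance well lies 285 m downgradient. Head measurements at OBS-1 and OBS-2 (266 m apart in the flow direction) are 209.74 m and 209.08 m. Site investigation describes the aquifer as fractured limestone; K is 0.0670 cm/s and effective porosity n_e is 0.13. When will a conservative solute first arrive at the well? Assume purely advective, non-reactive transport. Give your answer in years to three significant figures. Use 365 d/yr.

0.707 years

Hydraulic gradient i = (209.74 − 209.08) / 266 = 0.66 / 266 = 0.002481
K = 0.0670 cm/s × 864 = 57.89 m/d
Specific discharge q = 57.89 × 0.002481 = 0.1436 m/d
v = Ki/n = 57.89·0.002481/0.13 = 1.105 m/d
t = L / v = 285 / 1.105 = 258.0 d
   = 258.0 / 365 = 0.707 yr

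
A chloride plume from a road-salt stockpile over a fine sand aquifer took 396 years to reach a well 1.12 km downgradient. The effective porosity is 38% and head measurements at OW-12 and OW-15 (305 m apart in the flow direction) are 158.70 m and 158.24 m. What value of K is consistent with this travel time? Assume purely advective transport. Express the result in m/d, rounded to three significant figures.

Hydraulic gradient i = (158.70 − 158.24) / 305 = 0.46 / 305 = 0.001508
t = 396 years = 144500 d
L = 1.12 km = 1120 m
v = L / t = 1120 / 144500 = 0.007749 m/d
K = v · n / i = 0.007749 × 0.38 / 0.001508 = 1.95 m/d

1.95 m/d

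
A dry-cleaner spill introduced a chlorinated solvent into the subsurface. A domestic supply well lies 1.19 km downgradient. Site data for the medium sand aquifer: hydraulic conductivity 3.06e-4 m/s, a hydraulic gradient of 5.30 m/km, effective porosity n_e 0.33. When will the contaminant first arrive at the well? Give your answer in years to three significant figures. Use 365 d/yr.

K = 3.06e-4 m/s × 86400 s/d = 26.44 m/d
q = Ki = 26.44 × 0.0053 = 0.1401 m/d
v_s = q/n_e = 0.1401/0.33 = 0.4246 m/d
L = 1.19 km = 1190 m
t = L / v = 1190 / 0.4246 = 2803 d
   = 2803 / 365 = 7.68 yr

7.68 years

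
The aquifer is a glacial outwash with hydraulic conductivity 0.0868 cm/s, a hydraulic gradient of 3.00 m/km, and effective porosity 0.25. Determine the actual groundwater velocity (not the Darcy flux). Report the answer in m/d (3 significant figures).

0.900 m/d

K = 0.0868 cm/s × 864 = 75.00 m/d
Specific discharge q = 75.00 × 0.0030 = 0.2250 m/d
Seepage velocity v = q / n = 0.2250 / 0.25 = 0.8999 m/d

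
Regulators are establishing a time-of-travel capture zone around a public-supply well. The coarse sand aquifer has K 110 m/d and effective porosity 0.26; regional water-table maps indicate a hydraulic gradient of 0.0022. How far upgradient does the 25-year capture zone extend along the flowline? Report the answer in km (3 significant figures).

q = Ki = 110 × 0.0022 = 0.2420 m/d
v_s = q/n_e = 0.2420/0.26 = 0.9308 m/d
T = 25 yr × 365 = 9125 d
L = v × T = 0.9308 × 9125 = 8493 m
   = 8.49 km

8.49 km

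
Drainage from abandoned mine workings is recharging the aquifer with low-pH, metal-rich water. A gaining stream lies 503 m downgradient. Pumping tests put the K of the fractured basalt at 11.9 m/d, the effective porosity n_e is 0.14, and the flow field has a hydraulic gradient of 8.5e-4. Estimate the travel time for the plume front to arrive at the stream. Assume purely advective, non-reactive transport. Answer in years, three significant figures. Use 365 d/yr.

Darcy flux q = K·i = 11.9 × 8.5e-4 = 0.01011 m/d
v = Ki/n = 11.9·8.5e-4/0.14 = 0.07225 m/d
t = L / v = 503 / 0.07225 = 6962 d
   = 6962 / 365 = 19.1 yr

19.1 years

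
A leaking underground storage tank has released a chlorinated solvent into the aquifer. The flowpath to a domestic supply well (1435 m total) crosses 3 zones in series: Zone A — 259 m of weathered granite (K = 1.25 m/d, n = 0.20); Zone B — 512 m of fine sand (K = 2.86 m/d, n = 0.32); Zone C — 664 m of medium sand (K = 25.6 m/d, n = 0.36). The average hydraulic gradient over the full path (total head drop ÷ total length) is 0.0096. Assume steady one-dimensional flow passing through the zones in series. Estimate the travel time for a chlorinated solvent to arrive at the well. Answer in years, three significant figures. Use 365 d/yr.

Continuity: the same q passes through each zone, so ΔH = q·Σ(L_j/K_j) — the zones act as resistances in series.
Σ(L/K) = 259/1.25 + 512/2.86 + 664/25.6 = 207.2 + 179.0 + 25.94 = 412.2 d
K_eq = L_total / Σ(L/K) = 1435 / 412.2 = 3.482 m/d
q = K_eq · i = 3.482 × 0.0096 = 0.03342 m/d (same in every zone)
Zone A: v = q/n = 0.03342/0.20 = 0.1671 m/d → t_A = 259/0.1671 = 1550 d
Zone B: v = q/n = 0.03342/0.32 = 0.1045 m/d → t_B = 512/0.1045 = 4902 d
Zone C: v = q/n = 0.03342/0.36 = 0.09284 m/d → t_C = 664/0.09284 = 7152 d
Total t = 1550 + 4902 + 7152 = 13600 d
   = 13600 / 365 = 37.3 yr

37.3 years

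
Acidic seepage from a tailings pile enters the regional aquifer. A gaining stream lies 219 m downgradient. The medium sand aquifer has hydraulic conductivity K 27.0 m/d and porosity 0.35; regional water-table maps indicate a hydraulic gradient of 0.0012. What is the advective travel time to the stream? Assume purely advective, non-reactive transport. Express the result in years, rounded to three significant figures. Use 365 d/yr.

6.48 years

Specific discharge q = 27.0 × 0.0012 = 0.03240 m/d
v_s = q/n_e = 0.03240/0.35 = 0.09257 m/d
t = L / v = 219 / 0.09257 = 2366 d
   = 2366 / 365 = 6.48 yr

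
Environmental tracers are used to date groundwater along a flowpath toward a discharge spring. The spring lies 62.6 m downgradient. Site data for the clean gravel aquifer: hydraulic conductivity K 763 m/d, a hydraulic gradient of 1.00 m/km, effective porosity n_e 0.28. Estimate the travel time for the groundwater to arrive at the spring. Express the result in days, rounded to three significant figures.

q = Ki = 763 × 0.0010 = 0.7630 m/d
v = Ki/n = 763·0.0010/0.28 = 2.725 m/d
t = L / v = 62.6 / 2.725 = 22.97 d

23.0 days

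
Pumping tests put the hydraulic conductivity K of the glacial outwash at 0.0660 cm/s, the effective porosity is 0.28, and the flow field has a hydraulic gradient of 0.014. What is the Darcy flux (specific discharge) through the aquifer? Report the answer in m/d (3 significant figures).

0.798 m/d

K = 0.0660 cm/s × 864 = 57.02 m/d
Specific discharge q = 57.02 × 0.014 = 0.7983 m/d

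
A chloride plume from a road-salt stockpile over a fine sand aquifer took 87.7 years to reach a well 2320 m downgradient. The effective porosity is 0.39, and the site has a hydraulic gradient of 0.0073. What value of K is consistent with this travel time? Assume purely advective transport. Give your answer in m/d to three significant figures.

t = 87.7 years = 32010 d
v = L / t = 2320 / 32010 = 0.07248 m/d
K = v · n / i = 0.07248 × 0.39 / 0.0073 = 3.87 m/d

3.87 m/d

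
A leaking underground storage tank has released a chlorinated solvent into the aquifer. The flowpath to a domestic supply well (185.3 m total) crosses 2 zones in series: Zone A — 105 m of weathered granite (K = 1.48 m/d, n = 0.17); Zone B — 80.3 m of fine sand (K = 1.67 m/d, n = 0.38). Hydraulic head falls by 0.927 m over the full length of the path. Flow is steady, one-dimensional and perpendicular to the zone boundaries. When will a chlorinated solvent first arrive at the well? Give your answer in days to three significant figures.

6210 days

Continuity: the same q passes through each zone, so ΔH = q·Σ(L_j/K_j) — the zones act as resistances in series.
Σ(L/K) = 105/1.48 + 80.3/1.67 = 70.95 + 48.08 = 119.0 d
q = ΔH / Σ(L/K) = 0.927 / 119.0 = 0.007788 m/d (same in every zone)
Zone A: v = q/n = 0.007788/0.17 = 0.04581 m/d → t_A = 105/0.04581 = 2292 d
Zone B: v = q/n = 0.007788/0.38 = 0.02049 m/d → t_B = 80.3/0.02049 = 3918 d
Total t = 2292 + 3918 = 6210 d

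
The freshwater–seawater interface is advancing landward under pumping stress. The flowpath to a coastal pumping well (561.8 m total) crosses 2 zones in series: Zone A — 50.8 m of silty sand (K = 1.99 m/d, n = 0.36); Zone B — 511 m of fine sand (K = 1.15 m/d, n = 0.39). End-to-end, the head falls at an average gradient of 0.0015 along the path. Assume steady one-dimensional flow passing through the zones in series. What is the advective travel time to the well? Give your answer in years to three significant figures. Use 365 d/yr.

Steady 1-D flow in series ⇒ the Darcy flux q is identical in every zone and the zone head losses add (resistances L/K in series).
Σ(L/K) = 50.8/1.99 + 511/1.15 = 25.53 + 444.3 = 469.9 d
K_eq = L_total / Σ(L/K) = 561.8 / 469.9 = 1.196 m/d
q = K_eq · i = 1.196 × 0.0015 = 0.001793 m/d (same in every zone)
Zone A: v = q/n = 0.001793/0.36 = 0.004982 m/d → t_A = 50.8/0.004982 = 10200 d
Zone B: v = q/n = 0.001793/0.39 = 0.004599 m/d → t_B = 511/0.004599 = 111100 d
Total t = 10200 + 111100 = 121300 d
   = 121300 / 365 = 332 yr

332 years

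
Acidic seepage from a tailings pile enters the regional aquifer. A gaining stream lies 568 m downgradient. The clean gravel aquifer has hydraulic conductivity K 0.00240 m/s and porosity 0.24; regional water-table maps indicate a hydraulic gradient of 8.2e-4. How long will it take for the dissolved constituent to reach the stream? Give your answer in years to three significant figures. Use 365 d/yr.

2.20 years

K = 0.00240 m/s × 86400 s/d = 207.4 m/d
Darcy flux q = K·i = 207.4 × 8.2e-4 = 0.1700 m/d
Average linear velocity = 0.1700 / 0.24 = 0.7085 m/d
t = L / v = 568 / 0.7085 = 801.7 d
   = 801.7 / 365 = 2.20 yr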